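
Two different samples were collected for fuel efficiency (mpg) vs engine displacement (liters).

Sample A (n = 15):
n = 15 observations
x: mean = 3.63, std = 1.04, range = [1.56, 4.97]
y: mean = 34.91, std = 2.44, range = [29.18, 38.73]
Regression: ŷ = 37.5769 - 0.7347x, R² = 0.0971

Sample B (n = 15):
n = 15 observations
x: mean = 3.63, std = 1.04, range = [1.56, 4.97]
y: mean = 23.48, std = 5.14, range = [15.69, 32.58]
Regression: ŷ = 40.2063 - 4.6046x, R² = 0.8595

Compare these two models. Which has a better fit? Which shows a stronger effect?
Model B has the better fit (R² = 0.8595 vs 0.0971). Model B shows the stronger effect (|β₁| = 4.6046 vs 0.7347).

Model Comparison:

Fit — compare R²:
- Model A: R² = 0.0971 → 9.71% of variance in fuel efficiency explained
- Model B: R² = 0.8595 → 85.95% of variance in fuel efficiency explained
- 0.8595 > 0.0971 → Model B has the better fit

Effect size (slope magnitude):
- Model A: β₁ = -0.7347 → predicted fuel efficiency falls 0.7347 mpg per additional liter of engine displacement
- Model B: β₁ = -4.6046 → predicted fuel efficiency falls 4.6046 mpg per additional liter of engine displacement
- |-0.7347| < |-4.6046| → Model B shows the stronger marginal effect

Note: R² measures how tightly points cluster around the line; β₁ measures how steep the line is — they answer different questions.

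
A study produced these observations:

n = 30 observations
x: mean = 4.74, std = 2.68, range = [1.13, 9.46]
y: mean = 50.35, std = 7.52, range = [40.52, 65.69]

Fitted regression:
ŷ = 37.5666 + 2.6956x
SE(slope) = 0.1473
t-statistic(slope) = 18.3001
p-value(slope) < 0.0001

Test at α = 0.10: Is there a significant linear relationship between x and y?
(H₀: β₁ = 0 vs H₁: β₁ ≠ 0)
Since p-value < 0.0001 < α = 0.10, reject H₀ — the slope is significantly different from 0.

Hypothesis test for the slope coefficient:

H₀: β₁ = 0 (no linear relationship)
H₁: β₁ ≠ 0 (linear relationship exists)

Test statistic: t = β̂₁ / SE(β̂₁) = 2.6956 / 0.1473 = 18.3001

With df = 28, the two-sided p-value for |t| = 18.3001 is <0.0001.

Decision rule: reject H₀ if p-value < α.
p-value < 0.0001 < α = 0.10 → reject H₀.

At α = 0.10 the data do provide convincing evidence of a nonzero slope.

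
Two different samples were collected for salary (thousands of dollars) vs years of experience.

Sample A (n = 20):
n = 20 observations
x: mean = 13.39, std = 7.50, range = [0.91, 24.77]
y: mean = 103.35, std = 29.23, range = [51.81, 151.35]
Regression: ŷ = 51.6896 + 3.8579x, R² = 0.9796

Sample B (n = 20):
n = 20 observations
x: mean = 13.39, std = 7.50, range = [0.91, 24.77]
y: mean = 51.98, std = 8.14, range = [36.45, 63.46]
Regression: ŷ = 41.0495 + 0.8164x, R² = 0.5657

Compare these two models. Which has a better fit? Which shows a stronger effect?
Model A has the better fit (R² = 0.9796 vs 0.5657). Model A shows the stronger effect (|β₁| = 3.8579 vs 0.8164).

Model Comparison:

Goodness of fit (R²):
- Model A: R² = 0.9796 → 97.96% of variance in salary explained
- Model B: R² = 0.5657 → 56.57% of variance in salary explained
- 0.9796 > 0.5657 → Model A has the better fit

Which has the larger per-year effect? (|β₁|)
- Model A: β₁ = 3.8579 → predicted salary rises 3.8579 thousand dollars per additional year of experience
- Model B: β₁ = 0.8164 → predicted salary rises 0.8164 thousand dollars per additional year of experience
- |3.8579| > |0.8164| → Model A shows the stronger marginal effect

Note: The two samples could reflect different populations, time periods, or measurement quality.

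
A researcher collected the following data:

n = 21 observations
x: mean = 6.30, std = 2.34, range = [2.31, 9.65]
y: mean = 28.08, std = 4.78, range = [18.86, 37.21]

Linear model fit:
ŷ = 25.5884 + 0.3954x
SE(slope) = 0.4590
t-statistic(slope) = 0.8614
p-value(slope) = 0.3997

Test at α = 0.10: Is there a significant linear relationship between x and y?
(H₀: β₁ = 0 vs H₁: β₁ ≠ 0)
p-value = 0.3997 ≥ α = 0.10, so we fail to reject H₀. The relationship is not significant.

Hypothesis test for the slope coefficient:

H₀: β₁ = 0 (no linear relationship)
H₁: β₁ ≠ 0 (linear relationship exists)

Test statistic: t = β̂₁ / SE(β̂₁) = 0.3954 / 0.4590 = 0.8614

The p-value (0.3997) is the probability, under H₀, of a t-statistic at least as extreme as |t| = 0.8614 (two-sided, df = n − 2 = 19).

Decision rule: reject H₀ if p-value < α.
p-value = 0.3997 ≥ α = 0.10 → fail to reject H₀.

At α = 0.10 the data do not provide convincing evidence of a nonzero slope.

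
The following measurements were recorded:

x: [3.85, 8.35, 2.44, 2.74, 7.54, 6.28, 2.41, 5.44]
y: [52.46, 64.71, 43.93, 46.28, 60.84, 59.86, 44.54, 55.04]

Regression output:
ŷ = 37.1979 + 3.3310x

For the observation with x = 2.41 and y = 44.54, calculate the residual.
Residual = -0.6856

The residual is the difference between the actual value and the predicted value:

Residual = y - ŷ

Step 1: Calculate predicted value
ŷ = 37.1979 + 3.3310 × 2.41
ŷ = 45.2256

Step 2: Calculate residual
Residual = 44.54 - 45.2256
Residual = -0.6856

The residual is negative, so the observed y = 44.54 sits below the regression line (the line overestimates it by 0.6856).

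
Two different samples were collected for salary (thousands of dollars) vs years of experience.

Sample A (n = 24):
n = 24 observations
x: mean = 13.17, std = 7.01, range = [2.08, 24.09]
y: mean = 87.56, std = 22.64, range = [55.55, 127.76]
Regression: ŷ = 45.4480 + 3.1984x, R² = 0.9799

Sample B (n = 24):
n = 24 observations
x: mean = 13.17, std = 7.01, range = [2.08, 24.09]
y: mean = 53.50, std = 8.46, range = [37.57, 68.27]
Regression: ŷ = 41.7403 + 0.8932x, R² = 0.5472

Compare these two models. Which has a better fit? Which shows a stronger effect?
Model A has the better fit (R² = 0.9799 vs 0.5472). Model A shows the stronger effect (|β₁| = 3.1984 vs 0.8932).

Model Comparison:

Goodness of fit (R²):
- Model A: R² = 0.9799 → 97.99% of variance in salary explained
- Model B: R² = 0.5472 → 54.72% of variance in salary explained
- 0.9799 > 0.5472 → Model A has the better fit

Strength of effect — compare |β₁|:
- Model A: β₁ = 3.1984 → predicted salary rises 3.1984 thousand dollars per additional year of experience
- Model B: β₁ = 0.8932 → predicted salary rises 0.8932 thousand dollars per additional year of experience
- |3.1984| > |0.8932| → Model A shows the stronger marginal effect

Note: R² measures how tightly points cluster around the line; β₁ measures how steep the line is — they answer different questions.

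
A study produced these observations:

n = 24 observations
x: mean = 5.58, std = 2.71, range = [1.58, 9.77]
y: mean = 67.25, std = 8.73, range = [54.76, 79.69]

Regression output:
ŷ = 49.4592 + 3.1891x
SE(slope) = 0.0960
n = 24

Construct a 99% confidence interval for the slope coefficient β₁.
The 99% CI for β₁ is (2.9185, 3.4597)

Confidence interval for the slope:

The 99% CI for β₁ is: β̂₁ ± t*(α/2, n-2) × SE(β̂₁)

Step 1: Find critical t-value
- Confidence level = 0.99
- Degrees of freedom = n - 2 = 24 - 2 = 22
- t*(α/2, 22) = 2.8188

Step 2: Calculate margin of error
Margin = 2.8188 × 0.0960 = 0.2706

Step 3: Construct interval
CI = 3.1891 ± 0.2706
CI = (2.9185, 3.4597)

Interpretation: We are 99% confident that the true slope β₁ lies between 2.9185 and 3.4597.
Since 0 is outside the interval, a two-sided test at α = 0.01 would reject H₀: β₁ = 0.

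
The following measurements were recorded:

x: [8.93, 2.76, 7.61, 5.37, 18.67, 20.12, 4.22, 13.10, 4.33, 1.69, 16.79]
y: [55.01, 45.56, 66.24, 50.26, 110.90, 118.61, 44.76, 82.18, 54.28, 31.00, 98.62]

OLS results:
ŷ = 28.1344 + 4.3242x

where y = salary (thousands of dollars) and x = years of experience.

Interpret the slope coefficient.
An increase of one year in experience is associated with a 4.3242 thousand dollars increase in predicted salary.

β₁ = 4.3242 is the change in predicted salary (thousand dollars) per additional year of experience.

Interpretation:
- Experience up by 1 year → predicted salary increases by 4.3242 thousand dollars
- This is a linear approximation: the same per-unit change is assumed across the whole observed x range
- The slope describes association in these data, not necessarily a causal effect

(β₀ = 28.1344 is the fitted value at x = 0 and is not part of the slope interpretation.)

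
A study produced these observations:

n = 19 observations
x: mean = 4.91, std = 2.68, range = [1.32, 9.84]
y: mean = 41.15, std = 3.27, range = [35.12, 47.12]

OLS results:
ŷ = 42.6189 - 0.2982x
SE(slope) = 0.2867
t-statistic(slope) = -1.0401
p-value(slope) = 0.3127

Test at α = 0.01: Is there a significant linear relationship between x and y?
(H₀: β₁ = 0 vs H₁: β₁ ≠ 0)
p-value = 0.3127 ≥ α = 0.01, so we fail to reject H₀. The relationship is not significant.

Hypothesis test for the slope coefficient:

H₀: β₁ = 0 (no linear relationship)
H₁: β₁ ≠ 0 (linear relationship exists)

Test statistic: t = β̂₁ / SE(β̂₁) = -0.2982 / 0.2867 = -1.0401

With df = 17, the two-sided p-value for |t| = 1.0401 is 0.3127.

Decision rule: reject H₀ if p-value < α.
p-value = 0.3127 ≥ α = 0.01 → fail to reject H₀.

There is not sufficient evidence at the 1% significance level to conclude that a linear relationship exists between x and y.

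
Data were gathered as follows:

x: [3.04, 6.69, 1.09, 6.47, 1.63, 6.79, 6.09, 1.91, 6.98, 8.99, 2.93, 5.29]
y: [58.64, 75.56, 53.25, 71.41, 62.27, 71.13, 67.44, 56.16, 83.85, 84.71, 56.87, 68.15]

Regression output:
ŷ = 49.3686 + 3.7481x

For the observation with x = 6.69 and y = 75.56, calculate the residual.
Residual = 1.1166

The residual is the difference between the actual value and the predicted value:

Residual = y - ŷ

Step 1: Calculate predicted value
ŷ = 49.3686 + 3.7481 × 6.69
ŷ = 74.4434

Step 2: Calculate residual
Residual = 75.56 - 74.4434
Residual = 1.1166

Interpretation: the model underestimates the actual value by 1.1166 at this point (positive residual → observation lies above the fitted line).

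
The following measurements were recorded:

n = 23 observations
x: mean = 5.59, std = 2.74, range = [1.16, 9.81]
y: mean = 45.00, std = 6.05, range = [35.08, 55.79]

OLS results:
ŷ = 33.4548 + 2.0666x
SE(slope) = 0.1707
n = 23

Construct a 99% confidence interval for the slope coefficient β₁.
The 99% CI for β₁ is (1.5833, 2.5499)

Confidence interval for the slope:

The 99% CI for β₁ is: β̂₁ ± t*(α/2, n-2) × SE(β̂₁)

Step 1: Find critical t-value
- Confidence level = 0.99
- Degrees of freedom = n - 2 = 23 - 2 = 21
- t*(α/2, 21) = 2.8314

Step 2: Calculate margin of error
Margin = 2.8314 × 0.1707 = 0.4833

Step 3: Construct interval
CI = 2.0666 ± 0.4833
CI = (1.5833, 2.5499)

Interpretation: each one-unit increase in x is associated with a change in mean y of between 1.5833 and 2.5499, with 99% confidence.
Since 0 is outside the interval, a two-sided test at α = 0.01 would reject H₀: β₁ = 0.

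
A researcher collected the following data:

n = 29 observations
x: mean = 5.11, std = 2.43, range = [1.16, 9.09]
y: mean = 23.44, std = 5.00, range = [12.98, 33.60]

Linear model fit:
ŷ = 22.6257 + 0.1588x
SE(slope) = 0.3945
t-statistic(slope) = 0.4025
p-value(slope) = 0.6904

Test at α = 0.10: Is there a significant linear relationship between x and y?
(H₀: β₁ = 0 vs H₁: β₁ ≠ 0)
Since p-value = 0.6904 ≥ α = 0.10, fail to reject H₀ — the slope is not significantly different from 0.

Hypothesis test for the slope coefficient:

H₀: β₁ = 0 (no linear relationship)
H₁: β₁ ≠ 0 (linear relationship exists)

Test statistic: t = β̂₁ / SE(β̂₁) = 0.1588 / 0.3945 = 0.4025

The p-value (0.6904) is the probability, under H₀, of a t-statistic at least as extreme as |t| = 0.4025 (two-sided, df = n − 2 = 27).

Decision rule: reject H₀ if p-value < α.
p-value = 0.6904 ≥ α = 0.10 → fail to reject H₀.

There is not sufficient evidence at the 10% significance level to conclude that a linear relationship exists between x and y.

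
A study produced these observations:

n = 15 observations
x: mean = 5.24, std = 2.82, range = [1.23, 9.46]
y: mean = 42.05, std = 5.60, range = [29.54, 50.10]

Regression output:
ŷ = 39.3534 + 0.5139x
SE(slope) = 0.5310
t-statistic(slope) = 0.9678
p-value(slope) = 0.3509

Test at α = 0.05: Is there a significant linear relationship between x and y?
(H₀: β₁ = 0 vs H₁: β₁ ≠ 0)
Since p-value = 0.3509 ≥ α = 0.05, fail to reject H₀ — the slope is not significantly different from 0.

Hypothesis test for the slope coefficient:

H₀: β₁ = 0 (no linear relationship)
H₁: β₁ ≠ 0 (linear relationship exists)

Test statistic: t = β̂₁ / SE(β̂₁) = 0.5139 / 0.5310 = 0.9678

The p-value (0.3509) is the probability, under H₀, of a t-statistic at least as extreme as |t| = 0.9678 (two-sided, df = n − 2 = 13).

Decision rule: reject H₀ if p-value < α.
p-value = 0.3509 ≥ α = 0.05 → fail to reject H₀.

At α = 0.05 the data do not provide convincing evidence of a nonzero slope.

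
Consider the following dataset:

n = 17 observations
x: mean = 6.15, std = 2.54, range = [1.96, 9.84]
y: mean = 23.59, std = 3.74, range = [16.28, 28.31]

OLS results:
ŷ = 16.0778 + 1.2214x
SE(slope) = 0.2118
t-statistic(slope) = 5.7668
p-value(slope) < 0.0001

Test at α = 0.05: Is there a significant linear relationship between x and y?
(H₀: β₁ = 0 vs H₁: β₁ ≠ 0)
Since p-value < 0.0001 < α = 0.05, reject H₀ — the slope is significantly different from 0.

Hypothesis test for the slope coefficient:

H₀: β₁ = 0 (no linear relationship)
H₁: β₁ ≠ 0 (linear relationship exists)

Test statistic: t = β̂₁ / SE(β̂₁) = 1.2214 / 0.2118 = 5.7668

The p-value (<0.0001) is the probability, under H₀, of a t-statistic at least as extreme as |t| = 5.7668 (two-sided, df = n − 2 = 15).

Decision rule: reject H₀ if p-value < α.
p-value < 0.0001 < α = 0.05 → reject H₀.

There is sufficient evidence at the 5% significance level to conclude that a linear relationship exists between x and y.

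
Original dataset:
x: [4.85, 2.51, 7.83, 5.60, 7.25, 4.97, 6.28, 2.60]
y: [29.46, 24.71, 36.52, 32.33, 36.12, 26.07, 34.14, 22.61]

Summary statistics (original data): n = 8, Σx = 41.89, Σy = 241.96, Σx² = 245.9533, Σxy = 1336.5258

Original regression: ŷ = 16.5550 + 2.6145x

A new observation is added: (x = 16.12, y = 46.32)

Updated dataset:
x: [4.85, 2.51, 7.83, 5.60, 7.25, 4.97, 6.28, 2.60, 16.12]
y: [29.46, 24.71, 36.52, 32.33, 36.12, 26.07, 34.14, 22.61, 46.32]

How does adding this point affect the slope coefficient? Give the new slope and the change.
The slope changes from 2.6145 to 1.7064 (change of -0.9081, or -34.7%).

The new point has HIGH LEVERAGE: x = 16.12 is far from the original mean x̄ = 41.89/8 ≈ 5.24 (original range [2.51, 7.83]).

Step 1: Update the sums with the new point (n goes from 8 to 9)
Σx  = 41.89 + 16.12 = 58.01
Σy  = 241.96 + 46.32 = 288.28
Σx² = 245.9533 + 16.12² = 245.9533 + 259.8544 = 505.8077
Σxy = 1336.5258 + 16.12×46.32 = 1336.5258 + 746.6784 = 2083.2042

Step 2: Recompute the slope with b₁ = (nΣxy − ΣxΣy) / (nΣx² − (Σx)²)
Numerator   = 9×2083.2042 − 58.01×288.28 = 18748.8378 − 16723.1228 = 2025.7150
Denominator = 9×505.8077 − 58.01² = 4552.2693 − 3365.1601 = 1187.1092
b₁(new) = 2025.7150 / 1187.1092 = 1.7064

(Same formula on the original sums: (8×1336.5258 − 41.89×241.96) / (8×245.9533 − 41.89²) = 556.5020 / 212.8543 = 2.6145, matching the given fit.)

Step 3: Change in slope
Δβ₁ = 1.7064 − 2.6145 = -0.9081
Relative change = -0.9081 / 2.6145 × 100% = -34.7%
→ the slope decreases when the point is added.

Because the point sits below the extension of the original line at a high-leverage x, it tilts the fit down.
In practice: refit with and without it and report both if conclusions differ; investigate whether it comes from the same population as the rest of the sample.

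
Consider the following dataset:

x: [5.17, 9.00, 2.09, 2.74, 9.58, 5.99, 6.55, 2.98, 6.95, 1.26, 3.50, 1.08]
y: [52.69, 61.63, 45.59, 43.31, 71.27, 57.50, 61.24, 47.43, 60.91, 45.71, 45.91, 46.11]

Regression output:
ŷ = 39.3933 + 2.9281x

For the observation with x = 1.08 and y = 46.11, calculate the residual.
Residual = 3.5544

The residual is the difference between the actual value and the predicted value:

Residual = y - ŷ

Step 1: Calculate predicted value
ŷ = 39.3933 + 2.9281 × 1.08
ŷ = 42.5556

Step 2: Calculate residual
Residual = 46.11 - 42.5556
Residual = 3.5544

The residual is positive, so the observed y = 46.11 sits above the regression line (the line underestimates it by 3.5544).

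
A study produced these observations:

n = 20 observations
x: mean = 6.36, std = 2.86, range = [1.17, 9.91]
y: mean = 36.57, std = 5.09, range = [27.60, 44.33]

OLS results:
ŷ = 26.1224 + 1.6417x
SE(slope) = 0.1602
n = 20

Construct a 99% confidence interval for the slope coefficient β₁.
The 99% CI for β₁ is (1.1806, 2.1028)

Confidence interval for the slope:

The 99% CI for β₁ is: β̂₁ ± t*(α/2, n-2) × SE(β̂₁)

Step 1: Find critical t-value
- Confidence level = 0.99
- Degrees of freedom = n - 2 = 20 - 2 = 18
- t*(α/2, 18) = 2.8784

Step 2: Calculate margin of error
Margin = 2.8784 × 0.1602 = 0.4611

Step 3: Construct interval
CI = 1.6417 ± 0.4611
CI = (1.1806, 2.1028)

Interpretation: We are 99% confident that the true slope β₁ lies between 1.1806 and 2.1028.
The interval does not include 0, suggesting a significant linear relationship.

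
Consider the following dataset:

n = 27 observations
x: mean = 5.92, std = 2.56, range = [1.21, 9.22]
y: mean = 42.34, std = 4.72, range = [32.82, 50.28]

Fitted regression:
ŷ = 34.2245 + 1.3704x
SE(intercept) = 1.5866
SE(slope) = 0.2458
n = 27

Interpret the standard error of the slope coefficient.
The slope 1.3704 is pinned down to within about ±0.2458 (one SE) by these data — relative uncertainty 17.9%, i.e. precise.

What SE measures:
- The standard error quantifies the sampling variability of the coefficient estimate
- It is the estimated standard deviation of β̂₁ across hypothetical repeated samples of the same size
- Smaller SE → more precise estimate

Relative precision:
- SE / |β̂₁| = 0.2458 / 1.3704 = 17.9%
- Rule of thumb (under 20%: precise; 20% to under 50%: moderately precise; 50% or more: imprecise) → precise

Link to interval estimation: a confidence interval for β₁ is β̂₁ ± t* × 0.2458, so SE sets the half-width per unit of t*.

What drives SE(β̂₁): more residual scatter → larger SE; larger n (here n = 27) → smaller SE; wider spread of x values → smaller SE.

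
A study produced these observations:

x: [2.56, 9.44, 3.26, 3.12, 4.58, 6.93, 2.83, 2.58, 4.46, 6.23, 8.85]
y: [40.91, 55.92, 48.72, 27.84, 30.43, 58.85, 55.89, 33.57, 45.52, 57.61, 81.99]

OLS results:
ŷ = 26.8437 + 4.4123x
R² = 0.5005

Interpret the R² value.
The model explains 50.05% of the variance in y (R² = 0.5005), leaving 49.95% unexplained; the fit is moderate.

The coefficient of determination R² is the fraction of the total variation in y that the fitted line accounts for.

Here R² = 0.5005:
- Explained: 50.05% of the variation in y
- Unexplained (residual): 100% − 50.05% = 49.95%
- Rule of thumb (below 0.3 weak; 0.3 to below 0.7 moderate; 0.7 and above strong) → moderate

Equivalently, for simple linear regression R² = r², so |r| = √0.5005 ≈ 0.7075.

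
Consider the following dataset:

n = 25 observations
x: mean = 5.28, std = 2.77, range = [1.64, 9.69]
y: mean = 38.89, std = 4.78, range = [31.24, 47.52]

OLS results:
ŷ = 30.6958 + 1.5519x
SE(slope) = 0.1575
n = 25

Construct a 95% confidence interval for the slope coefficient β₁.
The 95% CI for β₁ is (1.2261, 1.8777)

Confidence interval for the slope:

The 95% CI for β₁ is: β̂₁ ± t*(α/2, n-2) × SE(β̂₁)

Step 1: Find critical t-value
- Confidence level = 0.95
- Degrees of freedom = n - 2 = 25 - 2 = 23
- t*(α/2, 23) = 2.0687

Step 2: Calculate margin of error
Margin = 2.0687 × 0.1575 = 0.3258

Step 3: Construct interval
CI = 1.5519 ± 0.3258
CI = (1.2261, 1.8777)

Interpretation: We are 95% confident that the true slope β₁ lies between 1.2261 and 1.8777.
Both endpoints are positive, so the data support a genuinely positive slope at this confidence level.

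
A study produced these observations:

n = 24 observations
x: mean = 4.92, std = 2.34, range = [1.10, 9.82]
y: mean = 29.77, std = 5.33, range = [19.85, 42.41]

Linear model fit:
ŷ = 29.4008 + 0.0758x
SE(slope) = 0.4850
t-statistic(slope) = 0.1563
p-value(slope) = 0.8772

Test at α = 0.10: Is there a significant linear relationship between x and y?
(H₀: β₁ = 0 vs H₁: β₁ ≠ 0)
Fail to reject H₀: p-value = 0.8772 ≥ α = 0.10. The linear relationship is not significant at the 10% level.

Hypothesis test for the slope coefficient:

H₀: β₁ = 0 (no linear relationship)
H₁: β₁ ≠ 0 (linear relationship exists)

Test statistic: t = β̂₁ / SE(β̂₁) = 0.0758 / 0.4850 = 0.1563

p = 0.8772: how often a slope estimate this far from 0 (in SE units) would arise by chance if β₁ were truly 0.

Decision rule: reject H₀ if p-value < α.
p-value = 0.8772 ≥ α = 0.10 → fail to reject H₀.

Conclusion: the linear association between x and y is not significant at the 10% level.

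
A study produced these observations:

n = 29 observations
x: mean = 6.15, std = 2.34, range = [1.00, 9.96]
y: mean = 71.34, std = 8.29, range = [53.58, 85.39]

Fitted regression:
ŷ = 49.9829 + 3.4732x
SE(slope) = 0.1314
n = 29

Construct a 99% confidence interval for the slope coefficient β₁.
The 99% CI for β₁ is (3.1091, 3.8373)

Confidence interval for the slope:

The 99% CI for β₁ is: β̂₁ ± t*(α/2, n-2) × SE(β̂₁)

Step 1: Find critical t-value
- Confidence level = 0.99
- Degrees of freedom = n - 2 = 29 - 2 = 27
- t*(α/2, 27) = 2.7707

Step 2: Calculate margin of error
Margin = 2.7707 × 0.1314 = 0.3641

Step 3: Construct interval
CI = 3.4732 ± 0.3641
CI = (3.1091, 3.8373)

Interpretation: We are 99% confident that the true slope β₁ lies between 3.1091 and 3.8373.
Both endpoints are positive, so the data support a genuinely positive slope at this confidence level.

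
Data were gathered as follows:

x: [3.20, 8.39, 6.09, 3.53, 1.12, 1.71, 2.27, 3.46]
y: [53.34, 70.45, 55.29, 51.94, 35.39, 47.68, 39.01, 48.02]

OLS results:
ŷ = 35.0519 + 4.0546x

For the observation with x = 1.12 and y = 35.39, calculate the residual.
Residual = -4.2031

The residual is the difference between the actual value and the predicted value:

Residual = y - ŷ

Step 1: Calculate predicted value
ŷ = 35.0519 + 4.0546 × 1.12
ŷ = 39.5931

Step 2: Calculate residual
Residual = 35.39 - 39.5931
Residual = -4.2031

Sign check: y < ŷ, so the point is below the line and the fit overestimates here.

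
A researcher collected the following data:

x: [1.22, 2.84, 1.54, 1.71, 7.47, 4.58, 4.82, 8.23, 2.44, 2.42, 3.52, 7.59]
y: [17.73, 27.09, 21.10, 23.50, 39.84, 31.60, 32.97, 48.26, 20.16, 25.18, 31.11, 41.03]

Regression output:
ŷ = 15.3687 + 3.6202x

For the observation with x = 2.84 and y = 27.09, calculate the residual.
Residual = 1.4399

The residual is the difference between the actual value and the predicted value:

Residual = y - ŷ

Step 1: Calculate predicted value
ŷ = 15.3687 + 3.6202 × 2.84
ŷ = 25.6501

Step 2: Calculate residual
Residual = 27.09 - 25.6501
Residual = 1.4399

The residual is positive, so the observed y = 27.09 sits above the regression line (the line underestimates it by 1.4399).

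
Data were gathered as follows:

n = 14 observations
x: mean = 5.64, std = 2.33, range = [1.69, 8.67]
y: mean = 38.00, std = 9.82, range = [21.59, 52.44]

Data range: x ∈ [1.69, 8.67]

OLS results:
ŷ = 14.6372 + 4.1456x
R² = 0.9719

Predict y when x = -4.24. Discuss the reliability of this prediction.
ŷ = -2.9401, but this is extrapolation (below the data range [1.69, 8.67]) and may be unreliable.

Prediction calculation:
ŷ = 14.6372 + 4.1456 × (-4.24)
ŷ = -2.9401

Reliability:
- Data range: x ∈ [1.69, 8.67]
- Prediction point: x = -4.24 is 5.93 units below the observed range → this is EXTRAPOLATION, not interpolation

Why that matters here:
- R² describes fit only over the sampled x values; it says nothing about behaviour beyond them
- Real relationships often flatten, saturate, or turn nonlinear at extremes
- The linear relationship may not hold outside the observed range

The R² = 0.9719 only validates the fit within [1.69, 8.67]; treat ŷ = -2.9401 with caution.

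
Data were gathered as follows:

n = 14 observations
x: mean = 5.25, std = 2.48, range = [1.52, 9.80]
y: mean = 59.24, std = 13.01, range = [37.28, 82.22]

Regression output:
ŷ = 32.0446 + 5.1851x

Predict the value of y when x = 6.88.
ŷ = 67.7181

Plug x = 6.88 into the fitted line:

ŷ = 32.0446 + 5.1851 × 6.88
ŷ = 32.0446 + 35.6735
ŷ = 67.7181

This is a point prediction; actual observations scatter around it by roughly the residual standard deviation.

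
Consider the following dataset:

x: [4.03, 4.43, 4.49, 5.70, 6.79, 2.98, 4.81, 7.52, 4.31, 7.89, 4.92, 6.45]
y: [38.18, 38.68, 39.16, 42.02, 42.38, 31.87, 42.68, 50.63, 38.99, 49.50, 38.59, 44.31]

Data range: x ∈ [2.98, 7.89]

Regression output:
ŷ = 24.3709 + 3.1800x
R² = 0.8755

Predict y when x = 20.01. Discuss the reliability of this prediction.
ŷ = 88.0027 (extrapolation — x = 20.01 lies outside [2.98, 7.89], so reliability is low).

Prediction calculation:
ŷ = 24.3709 + 3.1800 × 20.01
ŷ = 88.0027

Reliability:
- Data range: x ∈ [2.98, 7.89]
- Prediction point: x = 20.01 is 12.12 units above the observed range → this is EXTRAPOLATION, not interpolation

Why that matters here:
- R² describes fit only over the sampled x values; it says nothing about behaviour beyond them
- The standard error of prediction grows with (x − x̄)², and x = 20.01 is far from x̄ = 5.36
- The linear relationship may not hold outside the observed range

A defensible statement: 'if the linear trend continued to x = 20.01, y would be about 88.0027' — the premise is untested.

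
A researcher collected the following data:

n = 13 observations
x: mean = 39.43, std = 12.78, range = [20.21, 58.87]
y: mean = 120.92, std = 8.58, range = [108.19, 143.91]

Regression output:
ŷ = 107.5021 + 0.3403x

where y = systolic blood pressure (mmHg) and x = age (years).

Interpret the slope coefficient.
For each additional year of age, predicted blood pressure increases by approximately 0.3403 mmHg.

The slope coefficient β₁ = 0.3403 represents the marginal effect of age on blood pressure.

Interpretation:
- Age up by 1 year → predicted blood pressure increases by 0.3403 mmHg
- The effect is assumed constant over the observed range of x (linearity)
- The slope describes association in these data, not necessarily a causal effect

(β₀ = 107.5021 is the fitted value at x = 0 and is not part of the slope interpretation.)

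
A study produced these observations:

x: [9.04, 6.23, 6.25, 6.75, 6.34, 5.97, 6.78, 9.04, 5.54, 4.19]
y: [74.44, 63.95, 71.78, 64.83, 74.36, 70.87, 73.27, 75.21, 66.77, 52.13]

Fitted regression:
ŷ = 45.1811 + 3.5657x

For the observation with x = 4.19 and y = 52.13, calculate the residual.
Residual = -7.9914

The residual is the difference between the actual value and the predicted value:

Residual = y - ŷ

Step 1: Calculate predicted value
ŷ = 45.1811 + 3.5657 × 4.19
ŷ = 60.1214

Step 2: Calculate residual
Residual = 52.13 - 60.1214
Residual = -7.9914

Sign check: y < ŷ, so the point is below the line and the fit overestimates here.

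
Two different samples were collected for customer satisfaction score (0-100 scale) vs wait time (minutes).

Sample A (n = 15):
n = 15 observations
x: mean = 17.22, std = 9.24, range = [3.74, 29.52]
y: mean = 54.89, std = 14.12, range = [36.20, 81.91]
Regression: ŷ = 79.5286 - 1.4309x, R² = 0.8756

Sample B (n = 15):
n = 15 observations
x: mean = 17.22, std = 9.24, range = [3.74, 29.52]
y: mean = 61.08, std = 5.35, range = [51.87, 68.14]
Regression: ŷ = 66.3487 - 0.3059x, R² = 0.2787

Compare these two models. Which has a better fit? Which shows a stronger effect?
Model A has the better fit (R² = 0.8756 vs 0.2787). Model A shows the stronger effect (|β₁| = 1.4309 vs 0.3059).

Model Comparison:

Goodness of fit (R²):
- Model A: R² = 0.8756 → 87.56% of variance in satisfaction score explained
- Model B: R² = 0.2787 → 27.87% of variance in satisfaction score explained
- 0.8756 > 0.2787 → Model A has the better fit

Effect size (slope magnitude):
- Model A: β₁ = -1.4309 → predicted satisfaction score falls 1.4309 points per additional minute of wait time
- Model B: β₁ = -0.3059 → predicted satisfaction score falls 0.3059 points per additional minute of wait time
- |-1.4309| > |-0.3059| → Model A shows the stronger marginal effect

Notes:
- The two samples could reflect different populations, time periods, or measurement quality.
- A steeper slope doesn't make a better model if the scatter around the line is large.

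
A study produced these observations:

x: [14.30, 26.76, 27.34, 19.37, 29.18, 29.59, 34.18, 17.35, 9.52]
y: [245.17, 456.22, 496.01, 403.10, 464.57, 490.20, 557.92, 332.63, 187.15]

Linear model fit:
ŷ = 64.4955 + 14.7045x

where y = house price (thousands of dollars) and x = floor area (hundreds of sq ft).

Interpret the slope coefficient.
On average, house price is about 14.7045 thousand dollars higher for every extra hundred sq ft of floor area.

The slope coefficient β₁ = 14.7045 represents the marginal effect of floor area on house price.

Interpretation:
- Floor area up by 1 hundred sq ft → predicted house price increases by 14.7045 thousand dollars
- The effect is assumed constant over the observed range of x (linearity)
- The sign (+) gives the direction; the magnitude 14.7045 gives the size of the effect per hundred sq ft

The intercept β₀ = 64.4955 is the predicted house price when floor area = 0; since the smallest observed x is 9.52, this is an extrapolation and mainly anchors the line.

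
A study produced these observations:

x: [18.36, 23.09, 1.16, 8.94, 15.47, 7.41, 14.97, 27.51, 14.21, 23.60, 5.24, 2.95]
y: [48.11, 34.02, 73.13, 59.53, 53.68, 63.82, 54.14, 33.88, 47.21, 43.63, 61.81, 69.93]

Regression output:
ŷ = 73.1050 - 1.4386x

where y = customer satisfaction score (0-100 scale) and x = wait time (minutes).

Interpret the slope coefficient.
On average, satisfaction score is about 1.4386 points lower for every extra minute of wait time.

β₁ = -1.4386 is the change in predicted satisfaction score (points) per additional minute of wait time.

Interpretation:
- Wait time up by 1 minute → predicted satisfaction score decreases by 1.4386 points
- The effect is assumed constant over the observed range of x (linearity)

(β₀ = 73.1050 is the fitted value at x = 0 and is not part of the slope interpretation.)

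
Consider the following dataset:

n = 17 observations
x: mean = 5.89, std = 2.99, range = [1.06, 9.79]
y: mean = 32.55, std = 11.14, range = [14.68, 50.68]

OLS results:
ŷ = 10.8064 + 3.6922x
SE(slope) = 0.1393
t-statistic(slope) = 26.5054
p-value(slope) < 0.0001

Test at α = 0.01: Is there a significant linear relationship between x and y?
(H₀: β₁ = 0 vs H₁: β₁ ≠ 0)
Reject H₀: p-value < 0.0001 < α = 0.01. The linear relationship is significant at the 1% level.

Hypothesis test for the slope coefficient:

H₀: β₁ = 0 (no linear relationship)
H₁: β₁ ≠ 0 (linear relationship exists)

Test statistic: t = β̂₁ / SE(β̂₁) = 3.6922 / 0.1393 = 26.5054

With df = 15, the two-sided p-value for |t| = 26.5054 is <0.0001.

Decision rule: reject H₀ if p-value < α.
p-value < 0.0001 < α = 0.01 → reject H₀.

At α = 0.01 the data do provide convincing evidence of a nonzero slope.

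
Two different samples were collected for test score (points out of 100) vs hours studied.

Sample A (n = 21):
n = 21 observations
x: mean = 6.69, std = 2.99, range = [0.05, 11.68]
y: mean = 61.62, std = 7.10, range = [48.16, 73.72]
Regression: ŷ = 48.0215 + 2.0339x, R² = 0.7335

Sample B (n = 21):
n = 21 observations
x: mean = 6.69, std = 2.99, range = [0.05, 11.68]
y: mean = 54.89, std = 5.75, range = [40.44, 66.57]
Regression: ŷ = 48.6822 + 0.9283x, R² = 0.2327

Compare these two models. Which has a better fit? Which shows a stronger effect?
Model A has the better fit (R² = 0.7335 vs 0.2327). Model A shows the stronger effect (|β₁| = 2.0339 vs 0.9283).

Model Comparison:

Fit — compare R²:
- Model A: R² = 0.7335 → 73.35% of variance in test score explained
- Model B: R² = 0.2327 → 23.27% of variance in test score explained
- 0.7335 > 0.2327 → Model A has the better fit

Which has the larger per-hour effect? (|β₁|)
- Model A: β₁ = 2.0339 → predicted test score rises 2.0339 points per additional hour of study time
- Model B: β₁ = 0.9283 → predicted test score rises 0.9283 points per additional hour of study time
- |2.0339| > |0.9283| → Model A shows the stronger marginal effect

Note: A steeper slope doesn't make a better model if the scatter around the line is large.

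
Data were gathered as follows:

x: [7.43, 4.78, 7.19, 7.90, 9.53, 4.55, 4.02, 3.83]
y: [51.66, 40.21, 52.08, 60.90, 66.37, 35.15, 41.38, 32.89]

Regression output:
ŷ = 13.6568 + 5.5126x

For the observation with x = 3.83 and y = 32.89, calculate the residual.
Residual = -1.8801

The residual is the difference between the actual value and the predicted value:

Residual = y - ŷ

Step 1: Calculate predicted value
ŷ = 13.6568 + 5.5126 × 3.83
ŷ = 34.7701

Step 2: Calculate residual
Residual = 32.89 - 34.7701
Residual = -1.8801

Sign check: y < ŷ, so the point is below the line and the fit overestimates here.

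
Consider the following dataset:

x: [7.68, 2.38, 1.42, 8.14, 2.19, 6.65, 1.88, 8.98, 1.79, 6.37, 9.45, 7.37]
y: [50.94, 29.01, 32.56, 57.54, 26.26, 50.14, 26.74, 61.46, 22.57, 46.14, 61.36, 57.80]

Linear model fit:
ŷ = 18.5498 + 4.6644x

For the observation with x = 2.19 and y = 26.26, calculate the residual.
Residual = -2.5048

The residual is the difference between the actual value and the predicted value:

Residual = y - ŷ

Step 1: Calculate predicted value
ŷ = 18.5498 + 4.6644 × 2.19
ŷ = 28.7648

Step 2: Calculate residual
Residual = 26.26 - 28.7648
Residual = -2.5048

Sign check: y < ŷ, so the point is below the line and the fit overestimates here.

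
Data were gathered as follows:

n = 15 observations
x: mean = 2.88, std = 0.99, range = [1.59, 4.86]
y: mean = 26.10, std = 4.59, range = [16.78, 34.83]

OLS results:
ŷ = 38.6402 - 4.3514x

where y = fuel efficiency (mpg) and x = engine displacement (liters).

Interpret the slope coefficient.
An increase of one liter in engine displacement is associated with a 4.3514 mpg decrease in predicted fuel efficiency.

The slope coefficient β₁ = -4.3514 represents the marginal effect of engine displacement on fuel efficiency.

Interpretation:
- Engine displacement up by 1 liter → predicted fuel efficiency decreases by 4.3514 mpg
- This is a linear approximation: the same per-unit change is assumed across the whole observed x range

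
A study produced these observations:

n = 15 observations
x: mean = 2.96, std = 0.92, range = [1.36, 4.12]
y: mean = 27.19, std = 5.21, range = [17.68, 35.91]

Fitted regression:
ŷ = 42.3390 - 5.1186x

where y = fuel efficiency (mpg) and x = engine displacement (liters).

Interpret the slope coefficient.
An increase of one liter in engine displacement is associated with a 5.1186 mpg decrease in predicted fuel efficiency.

β₁ = -5.1186 is the change in predicted fuel efficiency (mpg) per additional liter of engine displacement.

Interpretation:
- Engine displacement up by 1 liter → predicted fuel efficiency decreases by 5.1186 mpg
- The effect is assumed constant over the observed range of x (linearity)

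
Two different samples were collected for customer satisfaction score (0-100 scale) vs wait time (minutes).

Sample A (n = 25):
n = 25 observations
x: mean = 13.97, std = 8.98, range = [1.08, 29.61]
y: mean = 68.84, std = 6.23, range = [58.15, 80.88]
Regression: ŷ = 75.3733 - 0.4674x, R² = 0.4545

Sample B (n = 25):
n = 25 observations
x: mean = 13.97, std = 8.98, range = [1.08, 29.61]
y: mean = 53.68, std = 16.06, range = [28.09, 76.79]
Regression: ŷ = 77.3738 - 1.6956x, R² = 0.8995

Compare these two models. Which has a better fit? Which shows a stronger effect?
Model B has the better fit (R² = 0.8995 vs 0.4545). Model B shows the stronger effect (|β₁| = 1.6956 vs 0.4674).

Model Comparison:

Goodness of fit (R²):
- Model A: R² = 0.4545 → 45.45% of variance in satisfaction score explained
- Model B: R² = 0.8995 → 89.95% of variance in satisfaction score explained
- 0.8995 > 0.4545 → Model B has the better fit

Which has the larger per-minute effect? (|β₁|)
- Model A: β₁ = -0.4674 → predicted satisfaction score falls 0.4674 points per additional minute of wait time
- Model B: β₁ = -1.6956 → predicted satisfaction score falls 1.6956 points per additional minute of wait time
- |-0.4674| < |-1.6956| → Model B shows the stronger marginal effect

Notes:
- A better fit (higher R²) doesn't necessarily mean a more important relationship.
- The two samples could reflect different populations, time periods, or measurement quality.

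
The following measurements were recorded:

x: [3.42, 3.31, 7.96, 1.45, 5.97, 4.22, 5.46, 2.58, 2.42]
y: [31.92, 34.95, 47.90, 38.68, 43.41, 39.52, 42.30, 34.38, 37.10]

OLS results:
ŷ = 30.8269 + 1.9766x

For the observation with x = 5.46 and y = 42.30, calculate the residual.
Residual = 0.6809

The residual is the difference between the actual value and the predicted value:

Residual = y - ŷ

Step 1: Calculate predicted value
ŷ = 30.8269 + 1.9766 × 5.46
ŷ = 41.6191

Step 2: Calculate residual
Residual = 42.30 - 41.6191
Residual = 0.6809

The residual is positive, so the observed y = 42.30 sits above the regression line (the line underestimates it by 0.6809).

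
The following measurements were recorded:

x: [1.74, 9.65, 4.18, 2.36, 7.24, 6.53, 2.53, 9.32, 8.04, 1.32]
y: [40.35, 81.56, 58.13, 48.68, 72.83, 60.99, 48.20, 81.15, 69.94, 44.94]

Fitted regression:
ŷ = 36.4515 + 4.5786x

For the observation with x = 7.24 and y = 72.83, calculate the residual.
Residual = 3.2294

The residual is the difference between the actual value and the predicted value:

Residual = y - ŷ

Step 1: Calculate predicted value
ŷ = 36.4515 + 4.5786 × 7.24
ŷ = 69.6006

Step 2: Calculate residual
Residual = 72.83 - 69.6006
Residual = 3.2294

Sign check: y > ŷ, so the point is above the line and the fit underestimates here.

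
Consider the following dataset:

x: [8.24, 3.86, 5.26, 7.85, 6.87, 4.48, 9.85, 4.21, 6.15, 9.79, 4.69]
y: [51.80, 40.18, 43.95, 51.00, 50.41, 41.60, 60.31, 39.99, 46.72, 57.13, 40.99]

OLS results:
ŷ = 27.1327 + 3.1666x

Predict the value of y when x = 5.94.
ŷ = 45.9423

Plug x = 5.94 into the fitted line:

ŷ = 27.1327 + 3.1666 × 5.94
ŷ = 27.1327 + 18.8096
ŷ = 45.9423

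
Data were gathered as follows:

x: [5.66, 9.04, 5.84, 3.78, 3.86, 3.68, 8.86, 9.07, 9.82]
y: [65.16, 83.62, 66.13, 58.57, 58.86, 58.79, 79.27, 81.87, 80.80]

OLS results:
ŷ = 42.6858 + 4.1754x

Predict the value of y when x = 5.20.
ŷ = 64.3979

Plug x = 5.20 into the fitted line:

ŷ = 42.6858 + 4.1754 × 5.20
ŷ = 42.6858 + 21.7121
ŷ = 64.3979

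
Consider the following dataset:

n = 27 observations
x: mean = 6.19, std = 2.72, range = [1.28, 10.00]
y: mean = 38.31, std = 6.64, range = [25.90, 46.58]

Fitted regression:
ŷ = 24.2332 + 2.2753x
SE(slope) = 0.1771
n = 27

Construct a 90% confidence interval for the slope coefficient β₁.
The 90% CI for β₁ is (1.9728, 2.5778)

Confidence interval for the slope:

The 90% CI for β₁ is: β̂₁ ± t*(α/2, n-2) × SE(β̂₁)

Step 1: Find critical t-value
- Confidence level = 0.9
- Degrees of freedom = n - 2 = 27 - 2 = 25
- t*(α/2, 25) = 1.7081

Step 2: Calculate margin of error
Margin = 1.7081 × 0.1771 = 0.3025

Step 3: Construct interval
CI = 2.2753 ± 0.3025
CI = (1.9728, 2.5778)

Interpretation: intervals built this way capture the true β₁ in 90% of repeated samples; here the plausible range for the per-unit effect of x on y is 1.9728 to 2.5778.
Both endpoints are positive, so the data support a genuinely positive slope at this confidence level.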